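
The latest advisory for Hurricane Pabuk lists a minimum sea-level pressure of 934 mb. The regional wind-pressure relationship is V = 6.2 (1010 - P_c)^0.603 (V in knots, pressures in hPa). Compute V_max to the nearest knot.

ΔP = 1010 − 934 = 76 mb.
76^0.603 ≈ 13.619.
V ≈ 6.2 × 13.619 ≈ 84.4 kt.

84 kt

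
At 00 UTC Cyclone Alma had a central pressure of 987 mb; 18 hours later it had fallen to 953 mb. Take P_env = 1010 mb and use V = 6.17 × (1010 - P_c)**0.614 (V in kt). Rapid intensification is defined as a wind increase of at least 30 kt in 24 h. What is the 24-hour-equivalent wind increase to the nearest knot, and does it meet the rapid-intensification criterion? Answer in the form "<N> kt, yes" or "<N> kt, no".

V₁: ΔP = 23, V ≈ 6.17 × 23^0.614 ≈ 42.30 kt.
V₂: ΔP = 57, V ≈ 6.17 × 57^0.614 ≈ 73.86 kt.
ΔV over 18 h = 31.56 kt → 24 h equivalent = 31.56 × 24/18 ≈ 42.08 kt.
42 kt ≥ 30 kt ⇒ rapid intensification.

42 kt, yes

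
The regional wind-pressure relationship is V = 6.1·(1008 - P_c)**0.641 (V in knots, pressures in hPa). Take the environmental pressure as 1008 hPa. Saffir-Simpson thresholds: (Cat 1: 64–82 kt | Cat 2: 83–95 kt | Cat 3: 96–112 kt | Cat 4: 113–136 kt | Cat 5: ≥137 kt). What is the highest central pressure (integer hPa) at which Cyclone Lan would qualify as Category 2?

949 hPa

Category 2 begins at V = 83 kt.
Required ΔP = (83/6.1)^(1/0.641) = 13.607^1.560 ≈ 58.71 hPa.
P_c ≤ 1008 − 58.71 = 949.29, so the highest integer P_c is 949 hPa.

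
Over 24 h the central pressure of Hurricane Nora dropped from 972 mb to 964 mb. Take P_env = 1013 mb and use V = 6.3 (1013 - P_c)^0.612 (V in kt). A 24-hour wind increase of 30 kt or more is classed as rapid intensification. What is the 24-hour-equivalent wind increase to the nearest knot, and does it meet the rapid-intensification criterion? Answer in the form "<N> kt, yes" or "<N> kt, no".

7 kt, no

V₁: ΔP = 41, V ≈ 6.3 × 41^0.612 ≈ 61.15 kt.
V₂: ΔP = 49, V ≈ 6.3 × 49^0.612 ≈ 68.19 kt.
ΔV over 24 h = 7.04 kt → 24 h equivalent = 7.04 × 24/24 ≈ 7.04 kt.
7 kt < 30 kt ⇒ not rapid intensification.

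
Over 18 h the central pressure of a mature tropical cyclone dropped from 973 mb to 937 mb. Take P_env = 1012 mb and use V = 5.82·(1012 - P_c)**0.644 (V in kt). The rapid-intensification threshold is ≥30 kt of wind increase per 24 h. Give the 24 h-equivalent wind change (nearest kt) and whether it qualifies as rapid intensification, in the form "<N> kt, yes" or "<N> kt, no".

V₁: ΔP = 39, V ≈ 5.82 × 39^0.644 ≈ 61.60 kt.
V₂: ΔP = 75, V ≈ 5.82 × 75^0.644 ≈ 93.86 kt.
ΔV over 18 h = 32.26 kt → 24 h equivalent = 32.26 × 24/18 ≈ 43.01 kt.
43 kt ≥ 30 kt ⇒ rapid intensification.

43 kt, yes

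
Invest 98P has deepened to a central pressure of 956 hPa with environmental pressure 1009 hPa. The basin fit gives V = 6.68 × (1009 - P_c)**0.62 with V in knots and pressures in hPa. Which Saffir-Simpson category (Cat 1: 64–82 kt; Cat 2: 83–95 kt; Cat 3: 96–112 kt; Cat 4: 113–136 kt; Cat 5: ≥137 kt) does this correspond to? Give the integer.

ΔP = 1009 − 956 = 53 hPa.
V ≈ 6.68 × 53^0.62 = 6.68 × 11.72 ≈ 78 kt.
78 kt falls in the Category 1 band.

1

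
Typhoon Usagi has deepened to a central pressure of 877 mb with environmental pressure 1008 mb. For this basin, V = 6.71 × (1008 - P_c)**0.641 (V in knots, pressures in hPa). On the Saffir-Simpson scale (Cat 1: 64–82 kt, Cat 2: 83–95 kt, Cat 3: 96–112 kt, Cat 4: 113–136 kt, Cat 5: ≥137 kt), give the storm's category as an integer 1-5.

5

ΔP = 1008 − 877 = 131 mb.
V ≈ 6.71 × 131^0.641 = 6.71 × 22.76 ≈ 153 kt.
153 kt falls in the Category 5 band.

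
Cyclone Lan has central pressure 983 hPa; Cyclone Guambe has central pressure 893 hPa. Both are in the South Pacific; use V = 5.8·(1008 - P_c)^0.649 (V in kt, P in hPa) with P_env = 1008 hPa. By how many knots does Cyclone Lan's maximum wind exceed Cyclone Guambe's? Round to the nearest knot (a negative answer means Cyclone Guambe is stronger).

-79 kt

Cyclone Lan: ΔP = 25; V ≈ 5.8 × 25^0.649 ≈ 46.85 kt.
Cyclone Guambe: ΔP = 115; V ≈ 5.8 × 115^0.649 ≈ 126.13 kt.
Difference ≈ 46.85 − 126.13 = -79.28 → -79 kt.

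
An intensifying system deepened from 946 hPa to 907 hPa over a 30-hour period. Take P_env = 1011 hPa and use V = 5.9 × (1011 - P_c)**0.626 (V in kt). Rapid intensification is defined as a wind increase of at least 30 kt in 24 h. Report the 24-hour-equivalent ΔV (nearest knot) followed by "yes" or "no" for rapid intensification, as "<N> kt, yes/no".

22 kt, no

V₁: ΔP = 65, V ≈ 5.9 × 65^0.626 ≈ 80.49 kt.
V₂: ΔP = 104, V ≈ 5.9 × 104^0.626 ≈ 108.02 kt.
ΔV over 30 h = 27.53 kt → 24 h equivalent = 27.53 × 24/30 ≈ 22.02 kt.
22 kt < 30 kt ⇒ not rapid intensification.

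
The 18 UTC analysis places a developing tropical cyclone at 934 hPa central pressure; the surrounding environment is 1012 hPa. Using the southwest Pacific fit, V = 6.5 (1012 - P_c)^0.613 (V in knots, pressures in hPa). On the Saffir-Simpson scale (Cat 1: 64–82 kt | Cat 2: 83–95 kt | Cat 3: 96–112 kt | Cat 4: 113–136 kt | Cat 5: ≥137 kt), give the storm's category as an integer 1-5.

ΔP = 1012 − 934 = 78 hPa.
V ≈ 6.5 × 78^0.613 = 6.5 × 14.45 ≈ 94 kt.
94 kt falls in the Category 2 band.

2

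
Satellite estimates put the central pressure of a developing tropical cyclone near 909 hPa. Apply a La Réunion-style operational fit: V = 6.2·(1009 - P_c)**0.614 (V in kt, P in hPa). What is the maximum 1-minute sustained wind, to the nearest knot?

ΔP = 1009 − 909 = 100 hPa.
100^0.614 ≈ 16.904.
V ≈ 6.2 × 16.904 ≈ 104.8 kt.

105 kt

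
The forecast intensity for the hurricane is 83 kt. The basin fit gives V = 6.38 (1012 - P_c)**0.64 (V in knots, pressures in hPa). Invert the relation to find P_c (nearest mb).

ΔP = (V / 6.38)^(1/0.64) = (83/6.38)^1.562.
83/6.38 = 13.009; 13.009^1.562 ≈ 55.08 mb.
P_c = 1012 − 55.08 = 956.92 ≈ 957 mb.

957 mb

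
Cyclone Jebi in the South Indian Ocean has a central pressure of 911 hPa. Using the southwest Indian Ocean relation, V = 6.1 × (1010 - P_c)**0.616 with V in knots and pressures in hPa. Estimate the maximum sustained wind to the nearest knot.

ΔP = 1010 − 911 = 99 hPa.
99^0.616 ≈ 16.956.
V ≈ 6.1 × 16.956 ≈ 103.4 kt.

103 kt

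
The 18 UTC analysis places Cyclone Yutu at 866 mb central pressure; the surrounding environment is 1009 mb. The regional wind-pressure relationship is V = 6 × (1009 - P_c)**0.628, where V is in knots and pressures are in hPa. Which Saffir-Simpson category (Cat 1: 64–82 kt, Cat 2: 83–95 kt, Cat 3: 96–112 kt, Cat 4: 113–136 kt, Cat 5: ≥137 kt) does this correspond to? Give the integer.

4

ΔP = 1009 − 866 = 143 mb.
V ≈ 6 × 143^0.628 = 6 × 22.57 ≈ 135 kt.
135 kt falls in the Category 4 band.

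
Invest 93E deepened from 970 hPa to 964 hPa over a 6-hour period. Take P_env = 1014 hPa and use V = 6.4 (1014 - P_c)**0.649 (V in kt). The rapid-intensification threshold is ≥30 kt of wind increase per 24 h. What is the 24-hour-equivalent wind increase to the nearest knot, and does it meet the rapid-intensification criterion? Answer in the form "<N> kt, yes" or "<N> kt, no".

26 kt, no

V₁: ΔP = 44, V ≈ 6.4 × 44^0.649 ≈ 74.61 kt.
V₂: ΔP = 50, V ≈ 6.4 × 50^0.649 ≈ 81.06 kt.
ΔV over 6 h = 6.45 kt → 24 h equivalent = 6.45 × 24/6 ≈ 25.80 kt.
26 kt < 30 kt ⇒ not rapid intensification.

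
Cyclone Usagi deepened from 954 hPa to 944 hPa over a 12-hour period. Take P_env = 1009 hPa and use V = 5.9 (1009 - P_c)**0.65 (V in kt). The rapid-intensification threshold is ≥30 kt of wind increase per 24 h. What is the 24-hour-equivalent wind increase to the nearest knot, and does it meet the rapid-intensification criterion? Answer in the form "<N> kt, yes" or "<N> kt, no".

18 kt, no

V₁: ΔP = 55, V ≈ 5.9 × 55^0.65 ≈ 79.82 kt.
V₂: ΔP = 65, V ≈ 5.9 × 65^0.65 ≈ 88.97 kt.
ΔV over 12 h = 9.15 kt → 24 h equivalent = 9.15 × 24/12 ≈ 18.30 kt.
18 kt < 30 kt ⇒ not rapid intensification.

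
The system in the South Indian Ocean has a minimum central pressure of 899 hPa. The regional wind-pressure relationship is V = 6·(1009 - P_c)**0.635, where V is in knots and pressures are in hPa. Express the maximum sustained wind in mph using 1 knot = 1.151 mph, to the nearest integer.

ΔP = 1009 − 899 = 110 hPa.
V ≈ 6 × 110^0.635 = 6 × 19.783 ≈ 118.696 kt.
118.696 × 1.151 ≈ 136.62 mph → 137 mph.

137 mph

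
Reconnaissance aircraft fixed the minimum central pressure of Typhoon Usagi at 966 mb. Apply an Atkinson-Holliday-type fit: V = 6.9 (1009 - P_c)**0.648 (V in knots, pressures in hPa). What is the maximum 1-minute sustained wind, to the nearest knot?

ΔP = 1009 − 966 = 43 mb.
43^0.648 ≈ 11.442.
V ≈ 6.9 × 11.442 ≈ 78.9 kt.

79 kt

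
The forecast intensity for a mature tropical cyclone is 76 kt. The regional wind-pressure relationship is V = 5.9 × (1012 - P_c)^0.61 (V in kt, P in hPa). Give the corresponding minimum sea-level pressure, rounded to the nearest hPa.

ΔP = (V / 5.9)^(1/0.61) = (76/5.9)^1.639.
76/5.9 = 12.881; 12.881^1.639 ≈ 66.01 hPa.
P_c = 1012 − 66.01 = 945.99 ≈ 946 hPa.

946 hPa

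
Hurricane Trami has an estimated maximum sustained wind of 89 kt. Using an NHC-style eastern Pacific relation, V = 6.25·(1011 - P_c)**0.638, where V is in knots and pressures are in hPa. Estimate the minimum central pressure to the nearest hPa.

947 hPa

ΔP = (V / 6.25)^(1/0.638) = (89/6.25)^1.567.
89/6.25 = 14.240; 14.240^1.567 ≈ 64.27 hPa.
P_c = 1011 − 64.27 = 946.73 ≈ 947 hPa.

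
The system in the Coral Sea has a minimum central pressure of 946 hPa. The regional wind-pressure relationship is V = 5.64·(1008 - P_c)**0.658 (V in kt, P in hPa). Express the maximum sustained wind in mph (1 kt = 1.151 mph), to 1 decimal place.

98.1 mph

ΔP = 1008 − 946 = 62 hPa.
V ≈ 5.64 × 62^0.658 = 5.64 × 15.114 ≈ 85.246 kt.
85.246 × 1.151 ≈ 98.12 mph → 98.1 mph.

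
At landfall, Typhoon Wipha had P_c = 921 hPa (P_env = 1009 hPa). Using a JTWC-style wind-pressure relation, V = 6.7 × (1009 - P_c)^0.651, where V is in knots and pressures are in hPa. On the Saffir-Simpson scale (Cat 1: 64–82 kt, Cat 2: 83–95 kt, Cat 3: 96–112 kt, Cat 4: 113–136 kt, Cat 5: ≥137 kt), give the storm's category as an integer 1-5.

4

ΔP = 1009 − 921 = 88 hPa.
V ≈ 6.7 × 88^0.651 = 6.7 × 18.44 ≈ 124 kt.
124 kt falls in the Category 4 band.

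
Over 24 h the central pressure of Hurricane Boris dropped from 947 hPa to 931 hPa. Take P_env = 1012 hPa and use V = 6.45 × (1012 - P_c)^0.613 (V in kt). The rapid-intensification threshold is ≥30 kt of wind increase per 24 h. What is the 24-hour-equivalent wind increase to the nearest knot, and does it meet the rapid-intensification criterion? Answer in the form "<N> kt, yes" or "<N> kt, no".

V₁: ΔP = 65, V ≈ 6.45 × 65^0.613 ≈ 83.34 kt.
V₂: ΔP = 81, V ≈ 6.45 × 81^0.613 ≈ 95.38 kt.
ΔV over 24 h = 12.04 kt → 24 h equivalent = 12.04 × 24/24 ≈ 12.04 kt.
12 kt < 30 kt ⇒ not rapid intensification.

12 kt, no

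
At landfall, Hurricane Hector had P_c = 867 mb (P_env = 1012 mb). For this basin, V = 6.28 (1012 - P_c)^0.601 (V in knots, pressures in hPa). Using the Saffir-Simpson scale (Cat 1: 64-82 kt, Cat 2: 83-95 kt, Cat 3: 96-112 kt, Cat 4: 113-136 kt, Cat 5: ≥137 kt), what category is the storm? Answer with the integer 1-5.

4

ΔP = 1012 − 867 = 145 mb.
V ≈ 6.28 × 145^0.601 = 6.28 × 19.91 ≈ 125 kt.
125 kt falls in the Category 4 band.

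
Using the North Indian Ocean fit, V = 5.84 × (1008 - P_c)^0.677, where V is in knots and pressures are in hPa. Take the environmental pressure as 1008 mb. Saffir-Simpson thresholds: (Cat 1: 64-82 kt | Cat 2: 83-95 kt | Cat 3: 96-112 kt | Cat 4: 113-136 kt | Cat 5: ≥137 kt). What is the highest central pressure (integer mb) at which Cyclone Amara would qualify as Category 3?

945 mb

Category 3 begins at V = 96 kt.
Required ΔP = (96/5.84)^(1/0.677) = 16.438^1.477 ≈ 62.51 mb.
P_c ≤ 1008 − 62.51 = 945.49, so the highest integer P_c is 945 mb.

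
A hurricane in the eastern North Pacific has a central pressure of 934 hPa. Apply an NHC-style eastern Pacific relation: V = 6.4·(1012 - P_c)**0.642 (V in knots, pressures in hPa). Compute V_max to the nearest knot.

105 kt

ΔP = 1012 − 934 = 78 hPa.
78^0.642 ≈ 16.396.
V ≈ 6.4 × 16.396 ≈ 104.9 kt.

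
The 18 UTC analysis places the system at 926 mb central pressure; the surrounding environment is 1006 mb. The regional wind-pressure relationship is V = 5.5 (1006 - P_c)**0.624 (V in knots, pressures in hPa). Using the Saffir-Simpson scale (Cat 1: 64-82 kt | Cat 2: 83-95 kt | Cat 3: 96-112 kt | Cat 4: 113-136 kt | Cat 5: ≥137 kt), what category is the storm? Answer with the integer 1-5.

2

ΔP = 1006 − 926 = 80 mb.
V ≈ 5.5 × 80^0.624 = 5.5 × 15.40 ≈ 85 kt.
85 kt falls in the Category 2 band.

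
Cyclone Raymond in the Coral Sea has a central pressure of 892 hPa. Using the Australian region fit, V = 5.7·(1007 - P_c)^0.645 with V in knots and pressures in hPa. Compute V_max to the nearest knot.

122 kt

ΔP = 1007 − 892 = 115 hPa.
115^0.645 ≈ 21.338.
V ≈ 5.7 × 21.338 ≈ 121.6 kt.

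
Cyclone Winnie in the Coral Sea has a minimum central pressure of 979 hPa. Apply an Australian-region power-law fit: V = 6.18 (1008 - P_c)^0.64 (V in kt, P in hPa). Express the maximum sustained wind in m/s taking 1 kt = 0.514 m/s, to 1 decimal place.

ΔP = 1008 − 979 = 29 hPa.
V ≈ 6.18 × 29^0.64 = 6.18 × 8.628 ≈ 53.324 kt.
53.324 × 0.514 ≈ 27.41 m/s → 27.4 m/s.

27.4 m/s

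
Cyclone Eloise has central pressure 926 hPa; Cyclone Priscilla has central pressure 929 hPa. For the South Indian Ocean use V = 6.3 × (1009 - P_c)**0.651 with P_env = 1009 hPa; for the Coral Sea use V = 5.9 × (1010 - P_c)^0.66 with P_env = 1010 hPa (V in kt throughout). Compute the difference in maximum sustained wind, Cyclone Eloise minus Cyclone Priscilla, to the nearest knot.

5 kt

Cyclone Eloise: ΔP = 83; V ≈ 6.3 × 83^0.651 ≈ 111.86 kt.
Cyclone Priscilla: ΔP = 81; V ≈ 5.9 × 81^0.66 ≈ 107.26 kt.
Difference ≈ 111.86 − 107.26 = 4.60 → 5 kt.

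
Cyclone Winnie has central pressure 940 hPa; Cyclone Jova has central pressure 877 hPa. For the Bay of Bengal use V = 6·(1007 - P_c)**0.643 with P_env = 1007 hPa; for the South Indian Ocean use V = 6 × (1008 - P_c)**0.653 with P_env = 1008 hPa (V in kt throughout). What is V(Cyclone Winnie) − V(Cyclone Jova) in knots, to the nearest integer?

-55 kt

Cyclone Winnie: ΔP = 67; V ≈ 6 × 67^0.643 ≈ 89.60 kt.
Cyclone Jova: ΔP = 131; V ≈ 6 × 131^0.653 ≈ 144.79 kt.
Difference ≈ 89.60 − 144.79 = -55.19 → -55 kt.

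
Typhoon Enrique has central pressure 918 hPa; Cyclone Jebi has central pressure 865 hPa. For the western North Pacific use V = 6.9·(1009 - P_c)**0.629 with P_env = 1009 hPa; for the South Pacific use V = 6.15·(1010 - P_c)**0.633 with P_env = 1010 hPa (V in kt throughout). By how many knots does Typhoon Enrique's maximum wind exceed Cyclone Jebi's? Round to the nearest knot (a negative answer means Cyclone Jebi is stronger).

Typhoon Enrique: ΔP = 91; V ≈ 6.9 × 91^0.629 ≈ 117.78 kt.
Cyclone Jebi: ΔP = 145; V ≈ 6.15 × 145^0.633 ≈ 143.56 kt.
Difference ≈ 117.78 − 143.56 = -25.78 → -26 kt.

-26 kt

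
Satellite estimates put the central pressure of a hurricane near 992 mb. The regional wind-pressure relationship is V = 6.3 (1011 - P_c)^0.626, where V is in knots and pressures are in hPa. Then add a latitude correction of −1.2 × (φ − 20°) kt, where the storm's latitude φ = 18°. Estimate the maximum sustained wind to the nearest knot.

42 kt

ΔP = 1011 − 992 = 19 mb.
19^0.626 ≈ 6.317.
V ≈ 6.3 × 6.317 ≈ 39.8 kt.
Latitude correction: −1.2 × (18 − 20) = 2.4 kt.
Corrected V ≈ 42.2 kt → 42 kt.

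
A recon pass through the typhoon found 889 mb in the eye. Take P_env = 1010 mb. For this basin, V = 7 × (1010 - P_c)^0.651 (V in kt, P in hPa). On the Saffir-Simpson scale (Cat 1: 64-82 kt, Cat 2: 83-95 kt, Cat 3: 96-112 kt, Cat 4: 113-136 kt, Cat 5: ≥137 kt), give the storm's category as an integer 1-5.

ΔP = 1010 − 889 = 121 mb.
V ≈ 7 × 121^0.651 = 7 × 22.69 ≈ 159 kt.
159 kt falls in the Category 5 band.

5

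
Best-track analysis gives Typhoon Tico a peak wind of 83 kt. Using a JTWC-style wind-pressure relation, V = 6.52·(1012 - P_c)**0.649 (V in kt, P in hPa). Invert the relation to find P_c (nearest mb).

ΔP = (V / 6.52)^(1/0.649) = (83/6.52)^1.541.
83/6.52 = 12.730; 12.730^1.541 ≈ 50.39 mb.
P_c = 1012 − 50.39 = 961.61 ≈ 962 mb.

962 mb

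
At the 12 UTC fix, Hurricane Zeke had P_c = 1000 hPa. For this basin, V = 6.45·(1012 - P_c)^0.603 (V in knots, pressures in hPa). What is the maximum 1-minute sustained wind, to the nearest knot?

ΔP = 1012 − 1000 = 12 hPa.
12^0.603 ≈ 4.475.
V ≈ 6.45 × 4.475 ≈ 28.9 kt.

29 kt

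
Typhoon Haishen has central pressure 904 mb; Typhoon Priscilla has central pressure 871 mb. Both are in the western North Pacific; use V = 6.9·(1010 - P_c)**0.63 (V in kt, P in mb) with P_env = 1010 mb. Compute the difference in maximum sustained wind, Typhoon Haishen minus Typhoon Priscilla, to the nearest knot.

-24 kt

Typhoon Haishen: ΔP = 106; V ≈ 6.9 × 106^0.63 ≈ 130.25 kt.
Typhoon Priscilla: ΔP = 139; V ≈ 6.9 × 139^0.63 ≈ 154.51 kt.
Difference ≈ 130.25 − 154.51 = -24.26 → -24 kt.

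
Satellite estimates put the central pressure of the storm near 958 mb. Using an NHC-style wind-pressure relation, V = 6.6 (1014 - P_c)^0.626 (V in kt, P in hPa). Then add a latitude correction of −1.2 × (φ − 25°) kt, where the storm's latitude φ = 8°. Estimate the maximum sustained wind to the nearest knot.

102 kt

ΔP = 1014 − 958 = 56 mb.
56^0.626 ≈ 12.427.
V ≈ 6.6 × 12.427 ≈ 82.0 kt.
Latitude correction: −1.2 × (8 − 25) = 20.4 kt.
Corrected V ≈ 102.4 kt → 102 kt.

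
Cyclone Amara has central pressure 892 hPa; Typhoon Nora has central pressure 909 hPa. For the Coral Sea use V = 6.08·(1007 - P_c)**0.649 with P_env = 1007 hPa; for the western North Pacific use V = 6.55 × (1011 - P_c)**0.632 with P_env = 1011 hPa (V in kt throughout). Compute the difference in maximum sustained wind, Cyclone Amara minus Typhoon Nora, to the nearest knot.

Cyclone Amara: ΔP = 115; V ≈ 6.08 × 115^0.649 ≈ 132.22 kt.
Typhoon Nora: ΔP = 102; V ≈ 6.55 × 102^0.632 ≈ 121.81 kt.
Difference ≈ 132.22 − 121.81 = 10.41 → 10 kt.

10 kt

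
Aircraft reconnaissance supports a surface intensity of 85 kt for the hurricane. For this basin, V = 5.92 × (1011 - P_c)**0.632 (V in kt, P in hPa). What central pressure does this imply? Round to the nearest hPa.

ΔP = (V / 5.92)^(1/0.632) = (85/5.92)^1.582.
85/5.92 = 14.358; 14.358^1.582 ≈ 67.74 hPa.
P_c = 1011 − 67.74 = 943.26 ≈ 943 hPa.

943 hPa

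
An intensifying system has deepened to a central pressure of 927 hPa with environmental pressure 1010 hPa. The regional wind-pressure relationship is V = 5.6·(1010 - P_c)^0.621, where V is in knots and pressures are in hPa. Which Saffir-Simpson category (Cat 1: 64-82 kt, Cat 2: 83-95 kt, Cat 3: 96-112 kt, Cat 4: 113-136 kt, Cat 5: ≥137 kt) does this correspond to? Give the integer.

ΔP = 1010 − 927 = 83 hPa.
V ≈ 5.6 × 83^0.621 = 5.6 × 15.55 ≈ 87 kt.
87 kt falls in the Category 2 band.

2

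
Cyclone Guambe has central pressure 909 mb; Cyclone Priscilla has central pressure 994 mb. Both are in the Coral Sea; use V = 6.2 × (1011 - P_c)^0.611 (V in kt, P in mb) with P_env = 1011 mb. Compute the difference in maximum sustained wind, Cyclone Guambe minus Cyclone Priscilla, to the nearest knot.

Cyclone Guambe: ΔP = 102; V ≈ 6.2 × 102^0.611 ≈ 104.63 kt.
Cyclone Priscilla: ΔP = 17; V ≈ 6.2 × 17^0.611 ≈ 35.01 kt.
Difference ≈ 104.63 − 35.01 = 69.62 → 70 kt.

70 kt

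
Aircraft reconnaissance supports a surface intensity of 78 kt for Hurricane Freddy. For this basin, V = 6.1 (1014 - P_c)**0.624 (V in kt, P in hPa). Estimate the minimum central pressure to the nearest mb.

ΔP = (V / 6.1)^(1/0.624) = (78/6.1)^1.603.
78/6.1 = 12.787; 12.787^1.603 ≈ 59.38 mb.
P_c = 1014 − 59.38 = 954.62 ≈ 955 mb.

955 mb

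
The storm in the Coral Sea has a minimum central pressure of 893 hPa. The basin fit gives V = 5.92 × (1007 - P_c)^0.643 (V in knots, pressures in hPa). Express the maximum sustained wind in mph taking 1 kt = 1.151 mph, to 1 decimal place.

143.2 mph

ΔP = 1007 − 893 = 114 hPa.
V ≈ 5.92 × 114^0.643 = 5.92 × 21.018 ≈ 124.426 kt.
124.426 × 1.151 ≈ 143.21 mph → 143.2 mph.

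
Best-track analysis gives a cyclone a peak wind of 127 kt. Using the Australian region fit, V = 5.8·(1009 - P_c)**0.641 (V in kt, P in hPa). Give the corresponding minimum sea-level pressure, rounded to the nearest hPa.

ΔP = (V / 5.8)^(1/0.641) = (127/5.8)^1.560.
127/5.8 = 21.897; 21.897^1.560 ≈ 123.33 hPa.
P_c = 1009 − 123.33 = 885.67 ≈ 886 hPa.

886 hPa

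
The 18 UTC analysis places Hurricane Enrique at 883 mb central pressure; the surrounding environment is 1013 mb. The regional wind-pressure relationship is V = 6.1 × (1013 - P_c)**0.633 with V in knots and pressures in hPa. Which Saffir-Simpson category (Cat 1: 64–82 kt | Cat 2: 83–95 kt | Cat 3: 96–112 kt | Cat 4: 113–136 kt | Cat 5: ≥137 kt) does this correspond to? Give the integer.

4

ΔP = 1013 − 883 = 130 mb.
V ≈ 6.1 × 130^0.633 = 6.1 × 21.78 ≈ 133 kt.
133 kt falls in the Category 4 band.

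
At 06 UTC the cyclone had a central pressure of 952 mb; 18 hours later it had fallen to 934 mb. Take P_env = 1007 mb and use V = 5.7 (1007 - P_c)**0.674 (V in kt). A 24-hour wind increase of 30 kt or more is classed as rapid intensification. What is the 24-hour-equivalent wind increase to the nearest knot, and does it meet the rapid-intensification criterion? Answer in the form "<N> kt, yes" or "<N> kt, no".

V₁: ΔP = 55, V ≈ 5.7 × 55^0.674 ≈ 84.89 kt.
V₂: ΔP = 73, V ≈ 5.7 × 73^0.674 ≈ 102.74 kt.
ΔV over 18 h = 17.85 kt → 24 h equivalent = 17.85 × 24/18 ≈ 23.80 kt.
24 kt < 30 kt ⇒ not rapid intensification.

24 kt, no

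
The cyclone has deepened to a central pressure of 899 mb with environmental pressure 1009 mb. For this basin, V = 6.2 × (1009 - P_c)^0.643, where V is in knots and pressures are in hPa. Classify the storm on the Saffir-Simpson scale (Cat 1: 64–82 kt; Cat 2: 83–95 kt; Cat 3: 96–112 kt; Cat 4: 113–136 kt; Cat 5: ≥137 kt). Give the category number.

4

ΔP = 1009 − 899 = 110 mb.
V ≈ 6.2 × 110^0.643 = 6.2 × 20.54 ≈ 127 kt.
127 kt falls in the Category 4 band.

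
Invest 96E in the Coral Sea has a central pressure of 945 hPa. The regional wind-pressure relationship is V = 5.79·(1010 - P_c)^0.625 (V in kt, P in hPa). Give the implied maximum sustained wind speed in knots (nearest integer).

79 kt

ΔP = 1010 − 945 = 65 hPa.
65^0.625 ≈ 13.585.
V ≈ 5.79 × 13.585 ≈ 78.7 kt.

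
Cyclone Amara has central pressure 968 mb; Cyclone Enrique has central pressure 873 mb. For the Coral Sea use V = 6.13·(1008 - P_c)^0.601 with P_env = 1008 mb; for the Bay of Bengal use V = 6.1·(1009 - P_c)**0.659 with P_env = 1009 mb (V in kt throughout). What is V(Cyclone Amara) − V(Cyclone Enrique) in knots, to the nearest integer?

-99 kt

Cyclone Amara: ΔP = 40; V ≈ 6.13 × 40^0.601 ≈ 56.27 kt.
Cyclone Enrique: ΔP = 136; V ≈ 6.1 × 136^0.659 ≈ 155.36 kt.
Difference ≈ 56.27 − 155.36 = -99.09 → -99 kt.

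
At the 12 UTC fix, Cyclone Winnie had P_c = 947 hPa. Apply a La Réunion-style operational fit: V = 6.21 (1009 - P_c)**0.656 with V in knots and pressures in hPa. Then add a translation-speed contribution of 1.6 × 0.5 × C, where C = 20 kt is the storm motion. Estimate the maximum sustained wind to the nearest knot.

ΔP = 1009 − 947 = 62 hPa.
62^0.656 ≈ 14.990.
V ≈ 6.21 × 14.990 ≈ 93.1 kt.
Translation term: 1.6 × 0.5 × 20 = 16 kt.
Corrected V ≈ 109.1 kt → 109 kt.

109 kt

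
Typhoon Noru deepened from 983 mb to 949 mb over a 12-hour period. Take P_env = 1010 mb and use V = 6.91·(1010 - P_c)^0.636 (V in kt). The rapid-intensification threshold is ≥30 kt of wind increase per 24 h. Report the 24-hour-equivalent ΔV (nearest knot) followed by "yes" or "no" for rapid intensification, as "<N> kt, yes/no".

76 kt, yes

V₁: ΔP = 27, V ≈ 6.91 × 27^0.636 ≈ 56.21 kt.
V₂: ΔP = 61, V ≈ 6.91 × 61^0.636 ≈ 94.39 kt.
ΔV over 12 h = 38.18 kt → 24 h equivalent = 38.18 × 24/12 ≈ 76.36 kt.
76 kt ≥ 30 kt ⇒ rapid intensification.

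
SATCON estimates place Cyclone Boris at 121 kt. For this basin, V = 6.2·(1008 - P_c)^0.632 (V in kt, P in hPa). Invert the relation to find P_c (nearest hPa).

898 hPa

ΔP = (V / 6.2)^(1/0.632) = (121/6.2)^1.582.
121/6.2 = 19.516; 19.516^1.582 ≈ 110.09 hPa.
P_c = 1008 − 110.09 = 897.91 ≈ 898 hPa.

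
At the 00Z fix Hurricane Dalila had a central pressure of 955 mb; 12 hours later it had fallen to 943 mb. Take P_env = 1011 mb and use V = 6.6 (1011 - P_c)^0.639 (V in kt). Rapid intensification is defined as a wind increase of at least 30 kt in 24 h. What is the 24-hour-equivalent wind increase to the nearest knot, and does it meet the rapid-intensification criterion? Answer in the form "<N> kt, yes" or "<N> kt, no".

23 kt, no

V₁: ΔP = 56, V ≈ 6.6 × 56^0.639 ≈ 86.42 kt.
V₂: ΔP = 68, V ≈ 6.6 × 68^0.639 ≈ 97.84 kt.
ΔV over 12 h = 11.42 kt → 24 h equivalent = 11.42 × 24/12 ≈ 22.84 kt.
23 kt < 30 kt ⇒ not rapid intensification.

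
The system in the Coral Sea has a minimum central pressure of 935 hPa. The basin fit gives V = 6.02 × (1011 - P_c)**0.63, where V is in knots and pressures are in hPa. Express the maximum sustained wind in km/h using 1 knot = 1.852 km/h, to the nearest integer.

171 km/h

ΔP = 1011 − 935 = 76 hPa.
V ≈ 6.02 × 76^0.63 = 6.02 × 15.308 ≈ 92.153 kt.
92.153 × 1.852 ≈ 170.67 km/h → 171 km/h.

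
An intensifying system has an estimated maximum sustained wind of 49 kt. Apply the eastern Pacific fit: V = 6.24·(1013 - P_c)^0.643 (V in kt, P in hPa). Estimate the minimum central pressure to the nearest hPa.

988 hPa

ΔP = (V / 6.24)^(1/0.643) = (49/6.24)^1.555.
49/6.24 = 7.853; 7.853^1.555 ≈ 24.66 hPa.
P_c = 1013 − 24.66 = 988.34 ≈ 988 hPa.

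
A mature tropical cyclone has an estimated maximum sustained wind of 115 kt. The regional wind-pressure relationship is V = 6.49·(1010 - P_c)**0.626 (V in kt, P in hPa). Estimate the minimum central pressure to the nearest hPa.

911 hPa

ΔP = (V / 6.49)^(1/0.626) = (115/6.49)^1.597.
115/6.49 = 17.720; 17.720^1.597 ≈ 98.70 hPa.
P_c = 1010 − 98.70 = 911.30 ≈ 911 hPa.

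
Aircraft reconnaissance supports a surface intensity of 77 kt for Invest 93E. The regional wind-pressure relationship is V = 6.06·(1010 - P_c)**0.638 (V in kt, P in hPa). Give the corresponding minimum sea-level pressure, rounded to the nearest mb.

ΔP = (V / 6.06)^(1/0.638) = (77/6.06)^1.567.
77/6.06 = 12.706; 12.706^1.567 ≈ 53.76 mb.
P_c = 1010 − 53.76 = 956.24 ≈ 956 mb.

956 mb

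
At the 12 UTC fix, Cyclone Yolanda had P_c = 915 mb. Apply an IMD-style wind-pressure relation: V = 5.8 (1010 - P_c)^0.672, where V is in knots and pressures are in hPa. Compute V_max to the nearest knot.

ΔP = 1010 − 915 = 95 mb.
95^0.672 ≈ 21.332.
V ≈ 5.8 × 21.332 ≈ 123.7 kt.

124 kt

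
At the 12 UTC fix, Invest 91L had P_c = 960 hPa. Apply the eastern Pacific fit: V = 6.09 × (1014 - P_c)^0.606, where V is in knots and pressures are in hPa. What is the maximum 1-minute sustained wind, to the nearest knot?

68 kt

ΔP = 1014 − 960 = 54 hPa.
54^0.606 ≈ 11.216.
V ≈ 6.09 × 11.216 ≈ 68.3 kt.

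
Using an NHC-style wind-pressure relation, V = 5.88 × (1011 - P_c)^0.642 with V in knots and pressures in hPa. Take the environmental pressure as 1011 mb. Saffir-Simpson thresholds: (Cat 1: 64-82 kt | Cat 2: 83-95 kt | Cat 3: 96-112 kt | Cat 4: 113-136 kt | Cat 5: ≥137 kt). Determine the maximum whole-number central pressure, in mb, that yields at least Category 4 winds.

911 mb

Category 4 begins at V = 113 kt.
Required ΔP = (113/5.88)^(1/0.642) = 19.218^1.558 ≈ 99.89 mb.
P_c ≤ 1011 − 99.89 = 911.11, so the highest integer P_c is 911 mb.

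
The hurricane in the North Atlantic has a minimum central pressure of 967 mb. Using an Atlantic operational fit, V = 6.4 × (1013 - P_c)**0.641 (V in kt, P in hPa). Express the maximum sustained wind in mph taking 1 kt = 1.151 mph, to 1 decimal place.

85.7 mph

ΔP = 1013 − 967 = 46 mb.
V ≈ 6.4 × 46^0.641 = 6.4 × 11.637 ≈ 74.475 kt.
74.475 × 1.151 ≈ 85.72 mph → 85.7 mph.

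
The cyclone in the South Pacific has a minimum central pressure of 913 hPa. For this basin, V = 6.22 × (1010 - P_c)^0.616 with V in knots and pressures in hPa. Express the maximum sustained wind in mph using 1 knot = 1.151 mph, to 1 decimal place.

ΔP = 1010 − 913 = 97 hPa.
V ≈ 6.22 × 97^0.616 = 6.22 × 16.744 ≈ 104.146 kt.
104.146 × 1.151 ≈ 119.87 mph → 119.9 mph.

119.9 mph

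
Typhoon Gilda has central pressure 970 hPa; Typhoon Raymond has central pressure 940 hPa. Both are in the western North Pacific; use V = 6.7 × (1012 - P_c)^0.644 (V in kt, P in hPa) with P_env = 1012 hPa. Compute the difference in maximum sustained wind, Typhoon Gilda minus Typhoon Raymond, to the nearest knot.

Typhoon Gilda: ΔP = 42; V ≈ 6.7 × 42^0.644 ≈ 74.38 kt.
Typhoon Raymond: ΔP = 72; V ≈ 6.7 × 72^0.644 ≈ 105.24 kt.
Difference ≈ 74.38 − 105.24 = -30.86 → -31 kt.

-31 kt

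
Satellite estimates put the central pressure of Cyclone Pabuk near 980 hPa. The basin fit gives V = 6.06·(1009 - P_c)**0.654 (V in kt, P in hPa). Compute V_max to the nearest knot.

ΔP = 1009 − 980 = 29 hPa.
29^0.654 ≈ 9.045.
V ≈ 6.06 × 9.045 ≈ 54.8 kt.

55 kt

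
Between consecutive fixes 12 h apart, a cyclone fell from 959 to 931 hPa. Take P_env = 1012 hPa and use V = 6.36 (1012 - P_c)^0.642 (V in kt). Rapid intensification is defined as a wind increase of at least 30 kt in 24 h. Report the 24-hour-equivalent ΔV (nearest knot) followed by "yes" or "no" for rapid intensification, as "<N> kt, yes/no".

51 kt, yes

V₁: ΔP = 53, V ≈ 6.36 × 53^0.642 ≈ 81.37 kt.
V₂: ΔP = 81, V ≈ 6.36 × 81^0.642 ≈ 106.83 kt.
ΔV over 12 h = 25.46 kt → 24 h equivalent = 25.46 × 24/12 ≈ 50.92 kt.
51 kt ≥ 30 kt ⇒ rapid intensification.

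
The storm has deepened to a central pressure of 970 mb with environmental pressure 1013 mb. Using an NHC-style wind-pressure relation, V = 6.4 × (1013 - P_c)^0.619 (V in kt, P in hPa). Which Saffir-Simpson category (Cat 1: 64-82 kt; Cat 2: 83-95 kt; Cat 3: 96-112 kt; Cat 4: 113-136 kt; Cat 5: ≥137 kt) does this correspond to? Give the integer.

1

ΔP = 1013 − 970 = 43 mb.
V ≈ 6.4 × 43^0.619 = 6.4 × 10.26 ≈ 66 kt.
66 kt falls in the Category 1 band.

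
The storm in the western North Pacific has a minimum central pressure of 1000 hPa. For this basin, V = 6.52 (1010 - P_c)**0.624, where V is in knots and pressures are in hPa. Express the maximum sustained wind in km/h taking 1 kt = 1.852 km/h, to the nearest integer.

51 km/h

ΔP = 1010 − 1000 = 10 hPa.
V ≈ 6.52 × 10^0.624 = 6.52 × 4.207 ≈ 27.431 kt.
27.431 × 1.852 ≈ 50.80 km/h → 51 km/h.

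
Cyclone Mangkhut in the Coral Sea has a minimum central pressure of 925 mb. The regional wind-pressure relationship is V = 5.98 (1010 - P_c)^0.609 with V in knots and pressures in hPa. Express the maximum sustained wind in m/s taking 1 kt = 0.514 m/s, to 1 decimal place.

ΔP = 1010 − 925 = 85 mb.
V ≈ 5.98 × 85^0.609 = 5.98 × 14.963 ≈ 89.478 kt.
89.478 × 0.514 ≈ 45.99 m/s → 46.0 m/s.

46.0 m/s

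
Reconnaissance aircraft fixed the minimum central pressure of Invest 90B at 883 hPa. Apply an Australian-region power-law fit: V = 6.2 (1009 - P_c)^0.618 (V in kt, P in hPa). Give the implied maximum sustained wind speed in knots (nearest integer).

ΔP = 1009 − 883 = 126 hPa.
126^0.618 ≈ 19.862.
V ≈ 6.2 × 19.862 ≈ 123.1 kt.

123 kt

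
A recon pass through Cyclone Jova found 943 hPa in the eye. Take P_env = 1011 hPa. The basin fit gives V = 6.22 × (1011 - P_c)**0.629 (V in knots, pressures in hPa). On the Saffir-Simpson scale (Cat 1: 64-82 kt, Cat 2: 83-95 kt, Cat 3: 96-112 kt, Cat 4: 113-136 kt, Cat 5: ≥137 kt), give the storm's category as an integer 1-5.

2

ΔP = 1011 − 943 = 68 hPa.
V ≈ 6.22 × 68^0.629 = 6.22 × 14.21 ≈ 88 kt.
88 kt falls in the Category 2 band.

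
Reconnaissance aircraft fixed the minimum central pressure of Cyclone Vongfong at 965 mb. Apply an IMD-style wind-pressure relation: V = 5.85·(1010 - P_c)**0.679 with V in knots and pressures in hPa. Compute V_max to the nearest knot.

78 kt

ΔP = 1010 − 965 = 45 mb.
45^0.679 ≈ 13.260.
V ≈ 5.85 × 13.260 ≈ 77.6 kt.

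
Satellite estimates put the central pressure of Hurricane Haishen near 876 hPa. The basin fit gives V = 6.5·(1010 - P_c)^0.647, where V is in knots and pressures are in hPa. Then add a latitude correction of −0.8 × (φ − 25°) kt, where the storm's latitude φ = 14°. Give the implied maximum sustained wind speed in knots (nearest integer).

ΔP = 1010 − 876 = 134 hPa.
134^0.647 ≈ 23.781.
V ≈ 6.5 × 23.781 ≈ 154.6 kt.
Latitude correction: −0.8 × (14 − 25) = 8.8 kt.
Corrected V ≈ 163.4 kt → 163 kt.

163 kt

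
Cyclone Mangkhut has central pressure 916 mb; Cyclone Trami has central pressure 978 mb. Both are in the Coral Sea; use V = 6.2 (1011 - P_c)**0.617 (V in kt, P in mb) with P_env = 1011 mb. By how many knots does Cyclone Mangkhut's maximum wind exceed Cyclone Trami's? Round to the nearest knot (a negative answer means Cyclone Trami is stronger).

49 kt

Cyclone Mangkhut: ΔP = 95; V ≈ 6.2 × 95^0.617 ≈ 102.95 kt.
Cyclone Trami: ΔP = 33; V ≈ 6.2 × 33^0.617 ≈ 53.62 kt.
Difference ≈ 102.95 − 53.62 = 49.33 → 49 kt.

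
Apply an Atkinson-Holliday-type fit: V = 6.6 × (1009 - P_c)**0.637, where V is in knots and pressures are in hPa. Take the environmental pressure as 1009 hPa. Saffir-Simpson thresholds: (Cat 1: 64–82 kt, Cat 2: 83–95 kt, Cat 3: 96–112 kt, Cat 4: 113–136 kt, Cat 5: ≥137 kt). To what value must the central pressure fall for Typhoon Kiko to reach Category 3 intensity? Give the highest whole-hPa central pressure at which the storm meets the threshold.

942 hPa

Category 3 begins at V = 96 kt.
Required ΔP = (96/6.6)^(1/0.637) = 14.545^1.570 ≈ 66.88 hPa.
P_c ≤ 1009 − 66.88 = 942.12, so the highest integer P_c is 942 hPa.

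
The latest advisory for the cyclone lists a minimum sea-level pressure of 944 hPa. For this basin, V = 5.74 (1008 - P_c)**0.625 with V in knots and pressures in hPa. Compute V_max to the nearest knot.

77 kt

ΔP = 1008 − 944 = 64 hPa.
64^0.625 ≈ 13.454.
V ≈ 5.74 × 13.454 ≈ 77.2 kt.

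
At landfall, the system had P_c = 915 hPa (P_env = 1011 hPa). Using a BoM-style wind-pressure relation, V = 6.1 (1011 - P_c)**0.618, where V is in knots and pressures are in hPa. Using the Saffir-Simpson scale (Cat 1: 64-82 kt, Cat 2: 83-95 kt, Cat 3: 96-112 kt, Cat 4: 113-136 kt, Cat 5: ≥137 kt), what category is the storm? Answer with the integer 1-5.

3

ΔP = 1011 − 915 = 96 hPa.
V ≈ 6.1 × 96^0.618 = 6.1 × 16.79 ≈ 102 kt.
102 kt falls in the Category 3 band.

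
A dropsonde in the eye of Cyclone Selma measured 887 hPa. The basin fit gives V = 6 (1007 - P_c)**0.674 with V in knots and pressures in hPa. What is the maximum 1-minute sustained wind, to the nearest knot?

ΔP = 1007 − 887 = 120 hPa.
120^0.674 ≈ 25.198.
V ≈ 6 × 25.198 ≈ 151.2 kt.

151 kt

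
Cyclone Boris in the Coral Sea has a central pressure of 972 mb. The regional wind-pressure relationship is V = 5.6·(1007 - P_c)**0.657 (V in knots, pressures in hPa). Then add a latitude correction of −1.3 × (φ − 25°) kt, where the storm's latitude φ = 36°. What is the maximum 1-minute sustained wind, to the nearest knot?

44 kt

ΔP = 1007 − 972 = 35 mb.
35^0.657 ≈ 10.338.
V ≈ 5.6 × 10.338 ≈ 57.9 kt.
Latitude correction: −1.3 × (36 − 25) = -14.3 kt.
Corrected V ≈ 43.6 kt → 44 kt.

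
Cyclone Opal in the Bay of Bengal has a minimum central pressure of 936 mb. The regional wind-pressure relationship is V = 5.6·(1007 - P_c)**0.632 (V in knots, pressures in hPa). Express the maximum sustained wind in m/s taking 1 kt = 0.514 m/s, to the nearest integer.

ΔP = 1007 − 936 = 71 mb.
V ≈ 5.6 × 71^0.632 = 5.6 × 14.791 ≈ 82.829 kt.
82.829 × 0.514 ≈ 42.57 m/s → 43 m/s.

43 m/s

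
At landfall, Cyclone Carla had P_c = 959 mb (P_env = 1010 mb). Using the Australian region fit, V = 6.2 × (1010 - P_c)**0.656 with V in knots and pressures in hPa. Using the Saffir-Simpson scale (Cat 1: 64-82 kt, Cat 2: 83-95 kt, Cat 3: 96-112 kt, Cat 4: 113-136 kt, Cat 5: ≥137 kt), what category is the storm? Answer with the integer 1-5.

ΔP = 1010 − 959 = 51 mb.
V ≈ 6.2 × 51^0.656 = 6.2 × 13.19 ≈ 82 kt.
82 kt falls in the Category 1 band.

1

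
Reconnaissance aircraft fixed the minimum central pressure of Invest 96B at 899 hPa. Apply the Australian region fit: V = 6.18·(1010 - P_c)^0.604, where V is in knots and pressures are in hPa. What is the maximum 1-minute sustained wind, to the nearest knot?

106 kt

ΔP = 1010 − 899 = 111 hPa.
111^0.604 ≈ 17.194.
V ≈ 6.18 × 17.194 ≈ 106.3 kt.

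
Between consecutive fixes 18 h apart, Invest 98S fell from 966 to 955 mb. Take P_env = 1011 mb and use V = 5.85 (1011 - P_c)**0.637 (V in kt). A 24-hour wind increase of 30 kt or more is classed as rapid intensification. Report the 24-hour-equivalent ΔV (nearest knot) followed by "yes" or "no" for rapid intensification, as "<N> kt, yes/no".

13 kt, no

V₁: ΔP = 45, V ≈ 5.85 × 45^0.637 ≈ 66.11 kt.
V₂: ΔP = 56, V ≈ 5.85 × 56^0.637 ≈ 75.99 kt.
ΔV over 18 h = 9.88 kt → 24 h equivalent = 9.88 × 24/18 ≈ 13.17 kt.
13 kt < 30 kt ⇒ not rapid intensification.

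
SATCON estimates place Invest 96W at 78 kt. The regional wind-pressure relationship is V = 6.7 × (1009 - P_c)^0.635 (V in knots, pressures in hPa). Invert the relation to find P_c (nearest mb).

ΔP = (V / 6.7)^(1/0.635) = (78/6.7)^1.575.
78/6.7 = 11.642; 11.642^1.575 ≈ 47.73 mb.
P_c = 1009 − 47.73 = 961.27 ≈ 961 mb.

961 mb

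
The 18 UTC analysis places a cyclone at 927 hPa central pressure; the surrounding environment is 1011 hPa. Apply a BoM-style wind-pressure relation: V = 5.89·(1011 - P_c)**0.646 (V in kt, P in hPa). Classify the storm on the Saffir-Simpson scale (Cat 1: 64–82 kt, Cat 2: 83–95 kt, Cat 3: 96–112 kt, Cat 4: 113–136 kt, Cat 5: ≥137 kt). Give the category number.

3

ΔP = 1011 − 927 = 84 hPa.
V ≈ 5.89 × 84^0.646 = 5.89 × 17.50 ≈ 103 kt.
103 kt falls in the Category 3 band.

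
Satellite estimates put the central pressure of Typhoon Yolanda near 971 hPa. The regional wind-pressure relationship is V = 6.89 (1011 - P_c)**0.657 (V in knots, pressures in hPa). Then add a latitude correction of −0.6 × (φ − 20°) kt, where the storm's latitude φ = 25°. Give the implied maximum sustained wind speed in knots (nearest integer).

ΔP = 1011 − 971 = 40 hPa.
40^0.657 ≈ 11.286.
V ≈ 6.89 × 11.286 ≈ 77.8 kt.
Latitude correction: −0.6 × (25 − 20) = -3 kt.
Corrected V ≈ 74.8 kt → 75 kt.

75 kt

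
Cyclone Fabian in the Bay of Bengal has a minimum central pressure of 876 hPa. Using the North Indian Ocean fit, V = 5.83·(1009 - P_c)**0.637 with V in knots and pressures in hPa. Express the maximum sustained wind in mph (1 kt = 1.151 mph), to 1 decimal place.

ΔP = 1009 − 876 = 133 hPa.
V ≈ 5.83 × 133^0.637 = 5.83 × 22.537 ≈ 131.390 kt.
131.390 × 1.151 ≈ 151.23 mph → 151.2 mph.

151.2 mph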